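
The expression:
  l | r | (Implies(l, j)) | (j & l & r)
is always true.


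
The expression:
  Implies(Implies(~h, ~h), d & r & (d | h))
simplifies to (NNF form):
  d & r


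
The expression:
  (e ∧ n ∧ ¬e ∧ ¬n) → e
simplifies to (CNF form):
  True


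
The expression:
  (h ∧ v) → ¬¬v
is always true.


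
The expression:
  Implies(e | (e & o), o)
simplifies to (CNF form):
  o | ~e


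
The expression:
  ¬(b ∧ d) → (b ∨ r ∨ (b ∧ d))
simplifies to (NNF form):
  b ∨ r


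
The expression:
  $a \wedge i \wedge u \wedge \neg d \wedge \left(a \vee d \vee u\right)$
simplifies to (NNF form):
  $a \wedge i \wedge u \wedge \neg d$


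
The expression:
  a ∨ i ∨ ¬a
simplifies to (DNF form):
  True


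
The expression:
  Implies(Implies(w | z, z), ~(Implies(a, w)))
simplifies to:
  (a & ~w) | (w & ~z)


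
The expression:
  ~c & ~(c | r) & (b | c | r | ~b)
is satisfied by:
  {r: False, c: False}


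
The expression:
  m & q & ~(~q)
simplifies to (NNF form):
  m & q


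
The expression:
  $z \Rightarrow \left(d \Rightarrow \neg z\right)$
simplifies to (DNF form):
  $\neg d \vee \neg z$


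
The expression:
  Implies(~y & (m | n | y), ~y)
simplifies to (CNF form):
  True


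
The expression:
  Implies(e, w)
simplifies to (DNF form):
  w | ~e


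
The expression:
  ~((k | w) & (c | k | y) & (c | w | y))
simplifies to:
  (~c | ~k) & (~c | ~w) & (~k | ~w) & (~k | ~y) & (~w | ~y)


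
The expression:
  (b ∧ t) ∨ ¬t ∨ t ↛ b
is always true.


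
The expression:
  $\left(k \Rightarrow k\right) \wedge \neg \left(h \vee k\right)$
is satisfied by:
  {h: False, k: False}


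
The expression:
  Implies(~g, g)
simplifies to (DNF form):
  g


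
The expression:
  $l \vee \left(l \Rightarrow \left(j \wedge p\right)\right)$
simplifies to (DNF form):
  $\text{True}$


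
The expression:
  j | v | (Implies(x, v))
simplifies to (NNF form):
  j | v | ~x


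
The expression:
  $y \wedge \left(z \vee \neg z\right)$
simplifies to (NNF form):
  $y$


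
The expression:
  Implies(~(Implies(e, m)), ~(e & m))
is always true.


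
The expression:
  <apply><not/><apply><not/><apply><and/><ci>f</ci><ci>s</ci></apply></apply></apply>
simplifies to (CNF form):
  <apply><and/><ci>f</ci><ci>s</ci></apply>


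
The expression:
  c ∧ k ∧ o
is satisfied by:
  {c: True, o: True, k: True}


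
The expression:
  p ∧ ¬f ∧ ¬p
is never true.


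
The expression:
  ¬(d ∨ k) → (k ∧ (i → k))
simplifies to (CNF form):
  d ∨ k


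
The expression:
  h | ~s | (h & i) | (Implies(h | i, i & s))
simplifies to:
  True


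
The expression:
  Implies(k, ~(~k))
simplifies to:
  True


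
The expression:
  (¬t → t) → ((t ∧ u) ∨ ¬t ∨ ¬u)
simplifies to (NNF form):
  True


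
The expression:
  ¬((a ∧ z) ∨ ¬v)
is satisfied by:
  {v: True, z: False, a: False}
  {a: True, v: True, z: False}
  {z: True, v: True, a: False}


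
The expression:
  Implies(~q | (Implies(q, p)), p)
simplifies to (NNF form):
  p | q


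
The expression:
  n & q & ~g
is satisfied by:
  {q: True, n: True, g: False}


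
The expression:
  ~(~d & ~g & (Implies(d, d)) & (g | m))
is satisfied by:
  {d: True, g: True, m: False}
  {d: True, m: False, g: False}
  {g: True, m: False, d: False}
  {g: False, m: False, d: False}
  {d: True, g: True, m: True}
  {d: True, m: True, g: False}
  {g: True, m: True, d: False}


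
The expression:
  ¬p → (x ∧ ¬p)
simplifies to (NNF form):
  p ∨ x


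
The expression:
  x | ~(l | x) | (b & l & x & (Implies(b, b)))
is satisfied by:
  {x: True, l: False}
  {l: False, x: False}
  {l: True, x: True}


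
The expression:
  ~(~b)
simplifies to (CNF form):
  b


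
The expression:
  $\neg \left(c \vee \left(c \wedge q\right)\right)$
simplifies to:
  $\neg c$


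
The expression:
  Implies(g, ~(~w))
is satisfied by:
  {w: True, g: False}
  {g: False, w: False}
  {g: True, w: True}


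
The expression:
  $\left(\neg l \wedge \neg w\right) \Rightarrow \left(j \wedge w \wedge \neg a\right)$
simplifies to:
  $l \vee w$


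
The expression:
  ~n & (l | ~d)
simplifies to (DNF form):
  (l & ~n) | (~d & ~n)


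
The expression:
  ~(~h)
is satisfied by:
  {h: True}


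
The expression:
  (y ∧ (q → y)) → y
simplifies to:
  True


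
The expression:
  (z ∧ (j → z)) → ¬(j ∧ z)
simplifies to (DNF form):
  ¬j ∨ ¬z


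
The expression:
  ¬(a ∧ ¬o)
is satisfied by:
  {o: True, a: False}
  {a: False, o: False}
  {a: True, o: True}


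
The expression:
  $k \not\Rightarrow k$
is never true.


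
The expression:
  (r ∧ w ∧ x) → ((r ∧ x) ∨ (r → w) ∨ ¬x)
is always true.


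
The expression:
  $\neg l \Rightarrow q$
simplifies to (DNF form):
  $l \vee q$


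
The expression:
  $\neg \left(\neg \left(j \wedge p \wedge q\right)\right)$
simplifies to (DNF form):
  $j \wedge p \wedge q$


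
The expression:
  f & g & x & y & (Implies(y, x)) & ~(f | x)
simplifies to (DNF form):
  False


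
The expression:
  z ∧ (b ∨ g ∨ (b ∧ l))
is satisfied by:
  {z: True, b: True, g: True}
  {z: True, b: True, g: False}
  {z: True, g: True, b: False}


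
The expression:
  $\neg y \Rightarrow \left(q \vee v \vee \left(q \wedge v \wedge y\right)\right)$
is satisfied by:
  {y: True, q: True, v: True}
  {y: True, q: True, v: False}
  {y: True, v: True, q: False}
  {y: True, v: False, q: False}
  {q: True, v: True, y: False}
  {q: True, v: False, y: False}
  {v: True, q: False, y: False}


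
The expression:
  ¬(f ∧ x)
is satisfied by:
  {x: False, f: False}
  {f: True, x: False}
  {x: True, f: False}


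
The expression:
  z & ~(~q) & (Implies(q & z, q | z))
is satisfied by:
  {z: True, q: True}


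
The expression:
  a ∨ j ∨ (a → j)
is always true.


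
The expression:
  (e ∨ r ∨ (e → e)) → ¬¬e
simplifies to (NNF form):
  e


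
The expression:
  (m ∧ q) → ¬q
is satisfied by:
  {m: False, q: False}
  {q: True, m: False}
  {m: True, q: False}


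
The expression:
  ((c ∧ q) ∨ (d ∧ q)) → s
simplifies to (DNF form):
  s ∨ (¬c ∧ ¬d) ∨ ¬q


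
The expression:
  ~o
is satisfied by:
  {o: False}


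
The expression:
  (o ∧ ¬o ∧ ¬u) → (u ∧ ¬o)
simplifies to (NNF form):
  True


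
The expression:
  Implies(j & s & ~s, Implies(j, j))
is always true.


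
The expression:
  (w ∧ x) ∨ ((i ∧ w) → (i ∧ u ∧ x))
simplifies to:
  x ∨ ¬i ∨ ¬w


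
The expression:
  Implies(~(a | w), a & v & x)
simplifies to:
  a | w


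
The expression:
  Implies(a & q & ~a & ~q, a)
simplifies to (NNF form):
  True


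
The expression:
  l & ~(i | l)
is never true.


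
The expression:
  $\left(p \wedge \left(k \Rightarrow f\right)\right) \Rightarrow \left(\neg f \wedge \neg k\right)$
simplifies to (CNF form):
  $\neg f \vee \neg p$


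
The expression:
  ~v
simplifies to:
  ~v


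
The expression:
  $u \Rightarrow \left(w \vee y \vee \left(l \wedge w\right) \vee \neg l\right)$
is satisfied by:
  {y: True, w: True, l: False, u: False}
  {y: True, l: False, w: False, u: False}
  {w: True, y: False, l: False, u: False}
  {y: False, l: False, w: False, u: False}
  {u: True, y: True, w: True, l: False}
  {u: True, y: True, l: False, w: False}
  {u: True, w: True, y: False, l: False}
  {u: True, y: False, l: False, w: False}
  {y: True, l: True, w: True, u: False}
  {y: True, l: True, u: False, w: False}
  {l: True, w: True, u: False, y: False}
  {l: True, u: False, w: False, y: False}
  {y: True, l: True, u: True, w: True}
  {y: True, l: True, u: True, w: False}
  {l: True, u: True, w: True, y: False}


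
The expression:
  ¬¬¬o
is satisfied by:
  {o: False}


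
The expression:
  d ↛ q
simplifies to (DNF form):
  d ∧ ¬q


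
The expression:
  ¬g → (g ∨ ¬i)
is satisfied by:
  {g: True, i: False}
  {i: False, g: False}
  {i: True, g: True}


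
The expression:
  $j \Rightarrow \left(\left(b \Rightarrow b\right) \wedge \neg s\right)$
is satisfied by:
  {s: False, j: False}
  {j: True, s: False}
  {s: True, j: False}


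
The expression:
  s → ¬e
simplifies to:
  ¬e ∨ ¬s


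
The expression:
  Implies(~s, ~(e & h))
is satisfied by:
  {s: True, h: False, e: False}
  {h: False, e: False, s: False}
  {e: True, s: True, h: False}
  {e: True, h: False, s: False}
  {s: True, h: True, e: False}
  {h: True, s: False, e: False}
  {e: True, h: True, s: True}


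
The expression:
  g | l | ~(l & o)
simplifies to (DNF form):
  True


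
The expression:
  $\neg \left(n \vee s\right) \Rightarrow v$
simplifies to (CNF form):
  $n \vee s \vee v$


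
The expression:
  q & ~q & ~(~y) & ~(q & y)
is never true.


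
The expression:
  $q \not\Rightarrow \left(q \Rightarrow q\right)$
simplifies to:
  $\text{False}$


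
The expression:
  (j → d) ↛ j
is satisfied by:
  {j: False}


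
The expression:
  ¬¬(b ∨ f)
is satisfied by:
  {b: True, f: True}
  {b: True, f: False}
  {f: True, b: False}


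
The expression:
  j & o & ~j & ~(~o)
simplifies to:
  False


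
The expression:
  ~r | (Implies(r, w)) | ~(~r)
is always true.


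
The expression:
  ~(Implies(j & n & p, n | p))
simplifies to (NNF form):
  False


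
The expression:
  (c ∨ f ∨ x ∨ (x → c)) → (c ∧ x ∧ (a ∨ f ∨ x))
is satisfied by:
  {c: True, x: True}


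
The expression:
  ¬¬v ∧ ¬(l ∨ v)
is never true.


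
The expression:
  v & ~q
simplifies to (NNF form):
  v & ~q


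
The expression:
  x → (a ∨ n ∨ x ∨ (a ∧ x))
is always true.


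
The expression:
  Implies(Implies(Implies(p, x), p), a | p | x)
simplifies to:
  True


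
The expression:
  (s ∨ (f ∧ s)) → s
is always true.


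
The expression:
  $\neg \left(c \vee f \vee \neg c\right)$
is never true.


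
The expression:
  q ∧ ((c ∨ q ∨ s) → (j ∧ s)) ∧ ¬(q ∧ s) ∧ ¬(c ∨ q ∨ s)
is never true.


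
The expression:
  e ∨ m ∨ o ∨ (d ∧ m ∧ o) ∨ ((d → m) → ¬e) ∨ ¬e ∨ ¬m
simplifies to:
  True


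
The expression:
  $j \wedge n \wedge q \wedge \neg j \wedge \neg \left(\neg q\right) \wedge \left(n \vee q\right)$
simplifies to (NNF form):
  $\text{False}$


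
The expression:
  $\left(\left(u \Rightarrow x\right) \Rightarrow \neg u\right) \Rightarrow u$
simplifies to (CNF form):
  $u$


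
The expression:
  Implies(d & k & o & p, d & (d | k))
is always true.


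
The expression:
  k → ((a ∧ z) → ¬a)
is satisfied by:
  {k: False, z: False, a: False}
  {a: True, k: False, z: False}
  {z: True, k: False, a: False}
  {a: True, z: True, k: False}
  {k: True, a: False, z: False}
  {a: True, k: True, z: False}
  {z: True, k: True, a: False}


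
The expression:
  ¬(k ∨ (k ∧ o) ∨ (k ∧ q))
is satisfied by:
  {k: False}


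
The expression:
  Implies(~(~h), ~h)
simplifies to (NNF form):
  ~h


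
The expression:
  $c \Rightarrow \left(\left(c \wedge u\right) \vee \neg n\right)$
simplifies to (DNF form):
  $u \vee \neg c \vee \neg n$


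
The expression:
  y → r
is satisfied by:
  {r: True, y: False}
  {y: False, r: False}
  {y: True, r: True}


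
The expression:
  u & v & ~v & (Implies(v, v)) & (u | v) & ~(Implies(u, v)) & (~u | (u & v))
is never true.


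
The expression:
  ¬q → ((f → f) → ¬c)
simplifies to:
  q ∨ ¬c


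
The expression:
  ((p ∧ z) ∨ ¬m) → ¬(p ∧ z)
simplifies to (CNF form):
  ¬p ∨ ¬z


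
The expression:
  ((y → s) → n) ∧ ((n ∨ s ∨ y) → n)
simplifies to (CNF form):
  n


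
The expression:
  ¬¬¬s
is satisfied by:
  {s: False}


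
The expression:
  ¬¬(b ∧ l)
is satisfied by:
  {b: True, l: True}


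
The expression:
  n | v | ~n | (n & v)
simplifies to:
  True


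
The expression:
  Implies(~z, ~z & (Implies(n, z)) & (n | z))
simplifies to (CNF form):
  z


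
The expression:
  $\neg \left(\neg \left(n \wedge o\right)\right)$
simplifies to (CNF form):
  $n \wedge o$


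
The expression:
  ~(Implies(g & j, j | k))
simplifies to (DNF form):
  False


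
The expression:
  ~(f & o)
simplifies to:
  ~f | ~o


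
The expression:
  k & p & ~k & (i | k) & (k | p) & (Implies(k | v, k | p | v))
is never true.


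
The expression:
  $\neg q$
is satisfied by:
  {q: False}


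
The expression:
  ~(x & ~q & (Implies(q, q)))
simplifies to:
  q | ~x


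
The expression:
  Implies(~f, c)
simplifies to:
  c | f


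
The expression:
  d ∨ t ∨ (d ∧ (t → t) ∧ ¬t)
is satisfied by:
  {d: True, t: True}
  {d: True, t: False}
  {t: True, d: False}


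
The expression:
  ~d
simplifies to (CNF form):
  ~d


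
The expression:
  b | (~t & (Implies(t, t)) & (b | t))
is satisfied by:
  {b: True}


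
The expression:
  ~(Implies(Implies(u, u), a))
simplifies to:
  ~a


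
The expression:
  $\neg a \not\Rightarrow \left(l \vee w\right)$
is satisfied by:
  {w: False, l: False, a: False}


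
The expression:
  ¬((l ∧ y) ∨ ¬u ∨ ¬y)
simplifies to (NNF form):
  u ∧ y ∧ ¬l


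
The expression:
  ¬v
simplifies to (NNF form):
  ¬v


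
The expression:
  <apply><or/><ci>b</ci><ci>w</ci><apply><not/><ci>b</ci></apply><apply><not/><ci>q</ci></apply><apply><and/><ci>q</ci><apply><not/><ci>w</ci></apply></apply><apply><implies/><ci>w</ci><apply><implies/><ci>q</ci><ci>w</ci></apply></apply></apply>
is always true.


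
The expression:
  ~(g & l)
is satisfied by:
  {l: False, g: False}
  {g: True, l: False}
  {l: True, g: False}


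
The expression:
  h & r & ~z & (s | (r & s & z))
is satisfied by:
  {r: True, h: True, s: True, z: False}


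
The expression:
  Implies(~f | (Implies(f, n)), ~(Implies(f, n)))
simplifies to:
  f & ~n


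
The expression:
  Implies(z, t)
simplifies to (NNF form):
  t | ~z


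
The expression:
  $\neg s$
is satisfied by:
  {s: False}


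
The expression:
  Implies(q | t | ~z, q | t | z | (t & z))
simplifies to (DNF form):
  q | t | z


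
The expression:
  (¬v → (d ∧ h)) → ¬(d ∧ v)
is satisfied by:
  {v: False, d: False}
  {d: True, v: False}
  {v: True, d: False}


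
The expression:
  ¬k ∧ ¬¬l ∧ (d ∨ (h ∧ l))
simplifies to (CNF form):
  l ∧ ¬k ∧ (d ∨ h)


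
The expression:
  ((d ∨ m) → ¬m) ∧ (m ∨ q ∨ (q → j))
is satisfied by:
  {m: False}


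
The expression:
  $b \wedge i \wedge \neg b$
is never true.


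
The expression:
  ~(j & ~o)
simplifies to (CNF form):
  o | ~j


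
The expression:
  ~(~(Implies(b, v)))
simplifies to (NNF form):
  v | ~b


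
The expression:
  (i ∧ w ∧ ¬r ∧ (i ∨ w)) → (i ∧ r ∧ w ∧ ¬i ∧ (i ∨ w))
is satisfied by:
  {r: True, w: False, i: False}
  {w: False, i: False, r: False}
  {r: True, i: True, w: False}
  {i: True, w: False, r: False}
  {r: True, w: True, i: False}
  {w: True, r: False, i: False}
  {r: True, i: True, w: True}


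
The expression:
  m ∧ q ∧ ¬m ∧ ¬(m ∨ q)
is never true.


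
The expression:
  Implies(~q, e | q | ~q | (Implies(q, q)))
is always true.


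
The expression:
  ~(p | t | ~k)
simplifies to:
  k & ~p & ~t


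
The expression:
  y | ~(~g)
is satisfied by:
  {y: True, g: True}
  {y: True, g: False}
  {g: True, y: False}


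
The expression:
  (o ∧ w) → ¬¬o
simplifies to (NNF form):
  True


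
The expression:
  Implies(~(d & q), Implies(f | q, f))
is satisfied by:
  {d: True, f: True, q: False}
  {d: True, f: False, q: False}
  {f: True, d: False, q: False}
  {d: False, f: False, q: False}
  {d: True, q: True, f: True}
  {d: True, q: True, f: False}
  {q: True, f: True, d: False}


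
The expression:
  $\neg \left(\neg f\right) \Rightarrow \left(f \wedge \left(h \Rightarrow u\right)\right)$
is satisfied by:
  {u: True, h: False, f: False}
  {h: False, f: False, u: False}
  {f: True, u: True, h: False}
  {f: True, h: False, u: False}
  {u: True, h: True, f: False}
  {h: True, u: False, f: False}
  {f: True, h: True, u: True}


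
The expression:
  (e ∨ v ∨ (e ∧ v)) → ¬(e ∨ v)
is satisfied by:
  {v: False, e: False}


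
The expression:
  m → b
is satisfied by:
  {b: True, m: False}
  {m: False, b: False}
  {m: True, b: True}


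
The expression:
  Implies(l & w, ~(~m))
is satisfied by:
  {m: True, l: False, w: False}
  {l: False, w: False, m: False}
  {w: True, m: True, l: False}
  {w: True, l: False, m: False}
  {m: True, l: True, w: False}
  {l: True, m: False, w: False}
  {w: True, l: True, m: True}


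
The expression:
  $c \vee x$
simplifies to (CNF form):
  $c \vee x$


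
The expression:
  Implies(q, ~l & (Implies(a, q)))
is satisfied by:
  {l: False, q: False}
  {q: True, l: False}
  {l: True, q: False}


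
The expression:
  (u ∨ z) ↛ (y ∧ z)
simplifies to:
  (u ∧ ¬z) ∨ (z ∧ ¬y)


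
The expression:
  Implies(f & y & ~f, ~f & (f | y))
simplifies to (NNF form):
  True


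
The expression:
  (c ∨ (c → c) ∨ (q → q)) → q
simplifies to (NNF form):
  q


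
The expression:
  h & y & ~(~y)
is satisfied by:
  {h: True, y: True}


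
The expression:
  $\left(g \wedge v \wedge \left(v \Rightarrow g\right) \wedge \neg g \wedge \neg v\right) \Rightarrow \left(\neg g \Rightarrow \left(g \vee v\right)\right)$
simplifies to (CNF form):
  $\text{True}$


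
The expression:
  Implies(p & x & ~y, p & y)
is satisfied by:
  {y: True, p: False, x: False}
  {p: False, x: False, y: False}
  {y: True, x: True, p: False}
  {x: True, p: False, y: False}
  {y: True, p: True, x: False}
  {p: True, y: False, x: False}
  {y: True, x: True, p: True}


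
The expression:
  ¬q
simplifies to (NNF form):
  ¬q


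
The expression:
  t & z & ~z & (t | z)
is never true.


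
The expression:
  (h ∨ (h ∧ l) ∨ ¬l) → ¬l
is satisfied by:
  {l: False, h: False}
  {h: True, l: False}
  {l: True, h: False}


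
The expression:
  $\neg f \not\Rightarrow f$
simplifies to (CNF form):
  $\neg f$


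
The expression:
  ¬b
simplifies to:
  ¬b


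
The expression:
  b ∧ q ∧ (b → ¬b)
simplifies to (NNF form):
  False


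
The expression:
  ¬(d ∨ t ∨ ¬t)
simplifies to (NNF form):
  False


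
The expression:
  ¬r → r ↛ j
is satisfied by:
  {r: True}


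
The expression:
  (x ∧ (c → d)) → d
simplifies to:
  c ∨ d ∨ ¬x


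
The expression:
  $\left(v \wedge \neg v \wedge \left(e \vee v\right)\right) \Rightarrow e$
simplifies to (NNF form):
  $\text{True}$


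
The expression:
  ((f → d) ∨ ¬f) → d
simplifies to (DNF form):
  d ∨ f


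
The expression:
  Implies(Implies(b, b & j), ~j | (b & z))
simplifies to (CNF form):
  (b | ~j) & (z | ~j)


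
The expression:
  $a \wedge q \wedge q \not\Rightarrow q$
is never true.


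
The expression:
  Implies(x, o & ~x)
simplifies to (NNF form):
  ~x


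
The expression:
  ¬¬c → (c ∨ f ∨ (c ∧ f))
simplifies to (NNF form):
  True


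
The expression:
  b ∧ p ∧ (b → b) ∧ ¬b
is never true.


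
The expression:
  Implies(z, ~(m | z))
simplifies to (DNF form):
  ~z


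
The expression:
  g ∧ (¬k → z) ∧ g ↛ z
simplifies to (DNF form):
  g ∧ k ∧ ¬z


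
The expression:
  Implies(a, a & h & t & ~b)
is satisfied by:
  {t: True, h: True, a: False, b: False}
  {t: True, h: False, a: False, b: False}
  {h: True, b: False, t: False, a: False}
  {b: False, h: False, t: False, a: False}
  {b: True, t: True, h: True, a: False}
  {b: True, t: True, h: False, a: False}
  {b: True, h: True, t: False, a: False}
  {b: True, h: False, t: False, a: False}
  {a: True, t: True, h: True, b: False}


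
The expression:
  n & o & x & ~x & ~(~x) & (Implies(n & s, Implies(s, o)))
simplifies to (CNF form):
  False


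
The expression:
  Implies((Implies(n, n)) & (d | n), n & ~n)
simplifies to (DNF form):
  ~d & ~n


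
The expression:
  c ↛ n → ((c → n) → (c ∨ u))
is always true.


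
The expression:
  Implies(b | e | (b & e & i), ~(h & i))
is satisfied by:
  {e: False, h: False, i: False, b: False}
  {b: True, e: False, h: False, i: False}
  {e: True, b: False, h: False, i: False}
  {b: True, e: True, h: False, i: False}
  {i: True, b: False, e: False, h: False}
  {i: True, b: True, e: False, h: False}
  {i: True, e: True, b: False, h: False}
  {i: True, b: True, e: True, h: False}
  {h: True, i: False, e: False, b: False}
  {h: True, b: True, i: False, e: False}
  {h: True, e: True, i: False, b: False}
  {b: True, h: True, e: True, i: False}
  {h: True, i: True, b: False, e: False}


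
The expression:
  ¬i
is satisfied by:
  {i: False}


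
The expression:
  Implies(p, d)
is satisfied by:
  {d: True, p: False}
  {p: False, d: False}
  {p: True, d: True}


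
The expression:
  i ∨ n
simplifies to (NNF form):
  i ∨ n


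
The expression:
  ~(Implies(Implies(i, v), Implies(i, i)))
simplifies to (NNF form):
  False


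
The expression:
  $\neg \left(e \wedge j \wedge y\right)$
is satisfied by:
  {e: False, y: False, j: False}
  {j: True, e: False, y: False}
  {y: True, e: False, j: False}
  {j: True, y: True, e: False}
  {e: True, j: False, y: False}
  {j: True, e: True, y: False}
  {y: True, e: True, j: False}


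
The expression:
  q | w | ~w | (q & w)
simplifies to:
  True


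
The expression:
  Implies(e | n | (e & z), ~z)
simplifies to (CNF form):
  (~e | ~z) & (~n | ~z)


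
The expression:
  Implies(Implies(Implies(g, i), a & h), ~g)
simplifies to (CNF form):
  (i | ~g) & (i | ~a | ~g) & (i | ~g | ~h) & (~a | ~g | ~h)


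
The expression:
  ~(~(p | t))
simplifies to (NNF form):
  p | t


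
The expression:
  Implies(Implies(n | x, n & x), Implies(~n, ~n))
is always true.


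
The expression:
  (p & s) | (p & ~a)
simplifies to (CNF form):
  p & (s | ~a)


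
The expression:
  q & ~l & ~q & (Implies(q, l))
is never true.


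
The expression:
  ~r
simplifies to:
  ~r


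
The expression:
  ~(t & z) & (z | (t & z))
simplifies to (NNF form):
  z & ~t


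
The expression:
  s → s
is always true.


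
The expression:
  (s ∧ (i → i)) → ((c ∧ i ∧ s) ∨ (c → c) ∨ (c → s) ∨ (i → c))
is always true.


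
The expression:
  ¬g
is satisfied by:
  {g: False}


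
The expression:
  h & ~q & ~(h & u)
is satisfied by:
  {h: True, q: False, u: False}


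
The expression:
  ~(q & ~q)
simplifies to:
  True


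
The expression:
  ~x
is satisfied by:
  {x: False}


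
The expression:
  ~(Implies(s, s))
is never true.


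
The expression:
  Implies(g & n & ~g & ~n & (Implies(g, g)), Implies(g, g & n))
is always true.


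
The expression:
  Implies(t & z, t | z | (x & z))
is always true.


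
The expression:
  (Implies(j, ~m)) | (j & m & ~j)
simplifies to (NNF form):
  ~j | ~m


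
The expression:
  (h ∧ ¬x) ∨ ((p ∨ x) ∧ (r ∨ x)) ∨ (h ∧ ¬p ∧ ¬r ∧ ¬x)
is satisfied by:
  {x: True, p: True, h: True, r: True}
  {x: True, p: True, h: True, r: False}
  {x: True, h: True, r: True, p: False}
  {x: True, h: True, r: False, p: False}
  {x: True, p: True, r: True, h: False}
  {x: True, p: True, r: False, h: False}
  {x: True, r: True, h: False, p: False}
  {x: True, r: False, h: False, p: False}
  {p: True, h: True, r: True, x: False}
  {p: True, h: True, r: False, x: False}
  {h: True, r: True, x: False, p: False}
  {h: True, x: False, r: False, p: False}
  {p: True, r: True, x: False, h: False}


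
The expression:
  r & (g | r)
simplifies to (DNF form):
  r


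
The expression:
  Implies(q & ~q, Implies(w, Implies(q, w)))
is always true.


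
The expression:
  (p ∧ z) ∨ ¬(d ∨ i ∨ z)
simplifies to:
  (p ∨ ¬z) ∧ (z ∨ ¬d) ∧ (z ∨ ¬i)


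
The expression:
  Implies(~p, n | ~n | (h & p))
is always true.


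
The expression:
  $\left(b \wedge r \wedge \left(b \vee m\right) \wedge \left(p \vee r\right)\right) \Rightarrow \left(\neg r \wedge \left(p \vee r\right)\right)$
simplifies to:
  $\neg b \vee \neg r$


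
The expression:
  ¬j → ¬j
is always true.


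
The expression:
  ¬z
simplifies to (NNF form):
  ¬z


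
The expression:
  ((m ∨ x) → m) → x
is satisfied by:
  {x: True}


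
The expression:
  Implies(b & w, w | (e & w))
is always true.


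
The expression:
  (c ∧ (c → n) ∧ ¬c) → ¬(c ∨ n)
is always true.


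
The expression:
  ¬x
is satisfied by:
  {x: False}


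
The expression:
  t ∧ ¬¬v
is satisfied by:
  {t: True, v: True}


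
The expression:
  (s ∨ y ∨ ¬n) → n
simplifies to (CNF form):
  n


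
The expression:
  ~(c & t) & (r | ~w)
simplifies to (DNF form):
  (r & ~c) | (r & ~t) | (~c & ~w) | (~t & ~w)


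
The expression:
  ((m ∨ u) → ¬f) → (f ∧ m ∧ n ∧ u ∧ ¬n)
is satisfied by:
  {f: True, m: True, u: True}
  {f: True, m: True, u: False}
  {f: True, u: True, m: False}


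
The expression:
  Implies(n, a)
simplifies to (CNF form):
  a | ~n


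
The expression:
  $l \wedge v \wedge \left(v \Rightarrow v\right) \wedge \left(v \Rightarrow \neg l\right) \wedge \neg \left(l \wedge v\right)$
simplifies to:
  $\text{False}$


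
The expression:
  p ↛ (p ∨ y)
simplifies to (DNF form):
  False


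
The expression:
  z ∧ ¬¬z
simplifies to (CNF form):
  z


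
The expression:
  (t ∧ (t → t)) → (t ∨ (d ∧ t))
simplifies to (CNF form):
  True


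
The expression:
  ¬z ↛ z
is always true.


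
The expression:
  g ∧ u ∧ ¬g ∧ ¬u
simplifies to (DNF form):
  False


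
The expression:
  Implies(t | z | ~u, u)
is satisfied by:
  {u: True}


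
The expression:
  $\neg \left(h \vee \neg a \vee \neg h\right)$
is never true.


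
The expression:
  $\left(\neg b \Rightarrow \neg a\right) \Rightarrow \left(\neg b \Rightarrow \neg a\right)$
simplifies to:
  $\text{True}$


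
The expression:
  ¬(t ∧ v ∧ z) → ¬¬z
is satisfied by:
  {z: True}


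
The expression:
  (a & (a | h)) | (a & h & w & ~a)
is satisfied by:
  {a: True}


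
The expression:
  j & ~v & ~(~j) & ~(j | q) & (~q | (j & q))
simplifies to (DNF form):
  False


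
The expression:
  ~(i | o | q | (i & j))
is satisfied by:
  {q: False, i: False, o: False}


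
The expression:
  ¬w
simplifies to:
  ¬w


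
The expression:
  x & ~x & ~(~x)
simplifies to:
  False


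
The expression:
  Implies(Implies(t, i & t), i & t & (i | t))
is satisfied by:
  {t: True}


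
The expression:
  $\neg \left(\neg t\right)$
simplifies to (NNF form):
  $t$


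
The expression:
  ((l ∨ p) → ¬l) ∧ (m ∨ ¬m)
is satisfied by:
  {l: False}


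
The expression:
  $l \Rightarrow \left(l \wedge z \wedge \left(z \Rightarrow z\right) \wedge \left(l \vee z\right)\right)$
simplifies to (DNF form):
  $z \vee \neg l$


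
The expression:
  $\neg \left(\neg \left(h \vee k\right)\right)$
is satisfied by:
  {k: True, h: True}
  {k: True, h: False}
  {h: True, k: False}


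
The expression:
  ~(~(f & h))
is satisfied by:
  {h: True, f: True}


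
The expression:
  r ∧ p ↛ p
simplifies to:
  False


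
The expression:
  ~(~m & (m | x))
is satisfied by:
  {m: True, x: False}
  {x: False, m: False}
  {x: True, m: True}


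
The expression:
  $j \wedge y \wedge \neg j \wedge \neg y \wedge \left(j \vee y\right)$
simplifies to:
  $\text{False}$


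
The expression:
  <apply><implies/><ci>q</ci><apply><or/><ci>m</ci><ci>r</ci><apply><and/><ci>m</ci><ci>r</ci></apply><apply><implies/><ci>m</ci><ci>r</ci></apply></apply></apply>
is always true.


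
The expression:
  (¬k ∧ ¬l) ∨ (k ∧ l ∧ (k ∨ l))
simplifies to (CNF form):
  (k ∨ ¬k) ∧ (k ∨ ¬l) ∧ (l ∨ ¬k) ∧ (l ∨ ¬l)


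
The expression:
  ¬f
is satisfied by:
  {f: False}


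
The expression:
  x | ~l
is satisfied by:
  {x: True, l: False}
  {l: False, x: False}
  {l: True, x: True}


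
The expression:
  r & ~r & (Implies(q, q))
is never true.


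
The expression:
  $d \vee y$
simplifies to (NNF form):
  $d \vee y$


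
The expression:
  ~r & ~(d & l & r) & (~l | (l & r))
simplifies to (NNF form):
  ~l & ~r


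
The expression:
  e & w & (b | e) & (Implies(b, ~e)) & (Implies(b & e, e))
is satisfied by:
  {e: True, w: True, b: False}


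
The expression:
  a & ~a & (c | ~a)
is never true.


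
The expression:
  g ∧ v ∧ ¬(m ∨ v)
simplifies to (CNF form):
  False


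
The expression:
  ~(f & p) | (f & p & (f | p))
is always true.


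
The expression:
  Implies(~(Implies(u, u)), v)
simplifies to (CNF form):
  True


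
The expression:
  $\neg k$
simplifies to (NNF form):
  $\neg k$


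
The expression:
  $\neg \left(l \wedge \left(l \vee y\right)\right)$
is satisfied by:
  {l: False}


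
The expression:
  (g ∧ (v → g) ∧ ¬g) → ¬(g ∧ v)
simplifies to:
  True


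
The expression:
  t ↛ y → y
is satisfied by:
  {y: True, t: False}
  {t: False, y: False}
  {t: True, y: True}


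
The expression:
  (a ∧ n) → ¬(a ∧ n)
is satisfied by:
  {n: False, a: False}
  {a: True, n: False}
  {n: True, a: False}


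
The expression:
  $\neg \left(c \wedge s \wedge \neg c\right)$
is always true.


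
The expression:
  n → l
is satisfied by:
  {l: True, n: False}
  {n: False, l: False}
  {n: True, l: True}


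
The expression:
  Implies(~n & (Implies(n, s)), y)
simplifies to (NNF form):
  n | y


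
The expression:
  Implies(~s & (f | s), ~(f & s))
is always true.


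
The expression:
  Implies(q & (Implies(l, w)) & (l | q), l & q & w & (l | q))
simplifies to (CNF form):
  l | ~q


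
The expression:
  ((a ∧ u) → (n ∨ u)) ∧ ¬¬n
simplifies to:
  n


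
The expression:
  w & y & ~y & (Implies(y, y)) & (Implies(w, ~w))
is never true.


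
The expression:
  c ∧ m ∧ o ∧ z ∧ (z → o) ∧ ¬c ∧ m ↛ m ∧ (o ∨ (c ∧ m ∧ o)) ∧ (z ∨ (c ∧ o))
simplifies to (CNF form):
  False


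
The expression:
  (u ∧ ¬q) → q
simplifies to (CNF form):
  q ∨ ¬u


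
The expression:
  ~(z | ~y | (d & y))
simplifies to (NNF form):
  y & ~d & ~z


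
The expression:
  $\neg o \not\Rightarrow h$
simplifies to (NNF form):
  $\neg h \wedge \neg o$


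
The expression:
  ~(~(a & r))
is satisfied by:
  {r: True, a: True}


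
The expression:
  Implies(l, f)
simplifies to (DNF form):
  f | ~l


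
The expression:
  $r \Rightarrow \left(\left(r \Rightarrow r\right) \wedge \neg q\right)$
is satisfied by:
  {q: False, r: False}
  {r: True, q: False}
  {q: True, r: False}


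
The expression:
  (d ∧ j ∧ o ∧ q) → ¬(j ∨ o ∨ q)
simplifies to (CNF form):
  ¬d ∨ ¬j ∨ ¬o ∨ ¬q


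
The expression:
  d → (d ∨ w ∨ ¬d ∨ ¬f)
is always true.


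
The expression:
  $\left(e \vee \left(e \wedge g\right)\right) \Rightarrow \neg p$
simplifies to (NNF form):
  $\neg e \vee \neg p$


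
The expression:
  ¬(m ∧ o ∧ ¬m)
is always true.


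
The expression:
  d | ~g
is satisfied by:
  {d: True, g: False}
  {g: False, d: False}
  {g: True, d: True}


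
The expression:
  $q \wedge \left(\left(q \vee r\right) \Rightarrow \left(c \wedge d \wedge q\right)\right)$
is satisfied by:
  {c: True, d: True, q: True}


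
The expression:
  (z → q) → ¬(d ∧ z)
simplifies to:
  ¬d ∨ ¬q ∨ ¬z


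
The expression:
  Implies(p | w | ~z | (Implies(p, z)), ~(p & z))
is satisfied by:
  {p: False, z: False}
  {z: True, p: False}
  {p: True, z: False}


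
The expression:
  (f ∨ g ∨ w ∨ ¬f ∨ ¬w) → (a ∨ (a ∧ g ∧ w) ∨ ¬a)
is always true.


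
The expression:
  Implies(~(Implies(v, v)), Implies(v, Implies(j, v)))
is always true.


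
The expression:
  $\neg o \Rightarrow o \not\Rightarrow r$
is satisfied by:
  {o: True}


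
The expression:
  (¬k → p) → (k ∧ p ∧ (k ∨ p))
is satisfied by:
  {p: False, k: False}
  {k: True, p: True}


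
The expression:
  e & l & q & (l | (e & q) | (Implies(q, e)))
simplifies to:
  e & l & q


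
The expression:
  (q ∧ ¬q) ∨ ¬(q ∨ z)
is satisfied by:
  {q: False, z: False}


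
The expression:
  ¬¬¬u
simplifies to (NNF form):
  ¬u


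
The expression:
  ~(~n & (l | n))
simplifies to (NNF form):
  n | ~l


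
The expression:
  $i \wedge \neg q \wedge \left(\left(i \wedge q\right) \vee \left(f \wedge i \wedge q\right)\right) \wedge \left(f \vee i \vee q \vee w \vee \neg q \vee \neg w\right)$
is never true.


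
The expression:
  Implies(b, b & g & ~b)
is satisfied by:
  {b: False}


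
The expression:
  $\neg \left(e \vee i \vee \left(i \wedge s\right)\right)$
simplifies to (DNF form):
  $\neg e \wedge \neg i$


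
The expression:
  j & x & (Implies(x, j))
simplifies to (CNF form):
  j & x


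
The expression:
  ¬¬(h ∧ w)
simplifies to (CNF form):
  h ∧ w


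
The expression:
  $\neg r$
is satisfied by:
  {r: False}


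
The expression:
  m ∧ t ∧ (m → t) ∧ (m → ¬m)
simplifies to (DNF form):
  False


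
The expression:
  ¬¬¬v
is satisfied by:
  {v: False}


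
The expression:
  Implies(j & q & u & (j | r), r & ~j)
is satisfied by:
  {u: False, q: False, j: False}
  {j: True, u: False, q: False}
  {q: True, u: False, j: False}
  {j: True, q: True, u: False}
  {u: True, j: False, q: False}
  {j: True, u: True, q: False}
  {q: True, u: True, j: False}


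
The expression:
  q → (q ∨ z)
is always true.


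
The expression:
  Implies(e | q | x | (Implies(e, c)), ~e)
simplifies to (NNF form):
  ~e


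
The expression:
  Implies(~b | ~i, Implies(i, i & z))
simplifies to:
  b | z | ~i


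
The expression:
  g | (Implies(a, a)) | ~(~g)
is always true.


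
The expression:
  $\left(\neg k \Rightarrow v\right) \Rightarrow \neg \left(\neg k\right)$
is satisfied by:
  {k: True, v: False}
  {v: False, k: False}
  {v: True, k: True}


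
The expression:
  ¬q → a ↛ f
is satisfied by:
  {q: True, a: True, f: False}
  {q: True, a: False, f: False}
  {f: True, q: True, a: True}
  {f: True, q: True, a: False}
  {a: True, f: False, q: False}


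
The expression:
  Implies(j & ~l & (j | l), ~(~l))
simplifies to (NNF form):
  l | ~j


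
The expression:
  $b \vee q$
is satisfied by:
  {b: True, q: True}
  {b: True, q: False}
  {q: True, b: False}


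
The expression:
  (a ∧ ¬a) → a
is always true.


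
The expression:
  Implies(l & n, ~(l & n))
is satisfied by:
  {l: False, n: False}
  {n: True, l: False}
  {l: True, n: False}


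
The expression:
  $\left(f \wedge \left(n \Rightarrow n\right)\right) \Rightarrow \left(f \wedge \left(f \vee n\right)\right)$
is always true.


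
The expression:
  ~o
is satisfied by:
  {o: False}


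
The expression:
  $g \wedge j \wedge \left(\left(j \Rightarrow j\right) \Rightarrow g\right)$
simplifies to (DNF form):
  $g \wedge j$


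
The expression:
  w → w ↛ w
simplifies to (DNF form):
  ¬w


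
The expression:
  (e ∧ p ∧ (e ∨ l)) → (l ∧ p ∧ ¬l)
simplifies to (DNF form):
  ¬e ∨ ¬p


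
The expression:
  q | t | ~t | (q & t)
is always true.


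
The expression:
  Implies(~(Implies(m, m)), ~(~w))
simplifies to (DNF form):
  True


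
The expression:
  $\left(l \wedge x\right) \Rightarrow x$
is always true.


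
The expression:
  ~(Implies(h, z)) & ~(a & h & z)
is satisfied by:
  {h: True, z: False}


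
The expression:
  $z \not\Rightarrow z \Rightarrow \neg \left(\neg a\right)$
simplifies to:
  $\text{True}$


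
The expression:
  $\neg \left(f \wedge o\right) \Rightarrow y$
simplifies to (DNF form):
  $y \vee \left(f \wedge o\right)$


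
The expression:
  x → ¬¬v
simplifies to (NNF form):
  v ∨ ¬x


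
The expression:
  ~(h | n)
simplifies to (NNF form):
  ~h & ~n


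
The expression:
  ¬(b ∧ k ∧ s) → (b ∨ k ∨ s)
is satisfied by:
  {b: True, k: True, s: True}
  {b: True, k: True, s: False}
  {b: True, s: True, k: False}
  {b: True, s: False, k: False}
  {k: True, s: True, b: False}
  {k: True, s: False, b: False}
  {s: True, k: False, b: False}


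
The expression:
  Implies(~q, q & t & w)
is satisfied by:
  {q: True}


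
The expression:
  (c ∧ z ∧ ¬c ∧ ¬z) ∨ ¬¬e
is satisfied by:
  {e: True}


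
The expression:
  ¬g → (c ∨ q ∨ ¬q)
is always true.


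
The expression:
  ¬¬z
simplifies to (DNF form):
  z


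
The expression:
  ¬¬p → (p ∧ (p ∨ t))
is always true.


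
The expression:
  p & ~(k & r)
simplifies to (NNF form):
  p & (~k | ~r)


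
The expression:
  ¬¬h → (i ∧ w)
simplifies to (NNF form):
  (i ∧ w) ∨ ¬h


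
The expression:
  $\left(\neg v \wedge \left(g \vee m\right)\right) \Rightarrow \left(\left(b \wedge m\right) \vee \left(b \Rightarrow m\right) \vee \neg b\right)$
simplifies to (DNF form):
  $m \vee v \vee \neg b \vee \neg g$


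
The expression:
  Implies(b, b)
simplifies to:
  True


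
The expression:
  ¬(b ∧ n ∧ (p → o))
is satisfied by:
  {p: True, o: False, n: False, b: False}
  {b: False, o: False, p: False, n: False}
  {p: True, o: True, b: False, n: False}
  {o: True, b: False, p: False, n: False}
  {b: True, p: True, o: False, n: False}
  {b: True, o: False, p: False, n: False}
  {b: True, p: True, o: True, n: False}
  {b: True, o: True, p: False, n: False}
  {n: True, p: True, b: False, o: False}
  {n: True, b: False, o: False, p: False}
  {n: True, p: True, o: True, b: False}
  {n: True, o: True, b: False, p: False}
  {n: True, p: True, b: True, o: False}


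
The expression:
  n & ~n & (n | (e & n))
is never true.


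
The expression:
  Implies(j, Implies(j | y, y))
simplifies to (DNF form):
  y | ~j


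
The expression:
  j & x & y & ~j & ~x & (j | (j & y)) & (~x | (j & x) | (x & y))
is never true.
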